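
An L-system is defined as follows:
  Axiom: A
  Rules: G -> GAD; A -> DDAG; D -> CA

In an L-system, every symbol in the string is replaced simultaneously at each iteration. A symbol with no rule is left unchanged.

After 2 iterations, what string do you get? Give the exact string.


Answer: CACADDAGGAD

Derivation:
Step 0: A
Step 1: DDAG
Step 2: CACADDAGGAD


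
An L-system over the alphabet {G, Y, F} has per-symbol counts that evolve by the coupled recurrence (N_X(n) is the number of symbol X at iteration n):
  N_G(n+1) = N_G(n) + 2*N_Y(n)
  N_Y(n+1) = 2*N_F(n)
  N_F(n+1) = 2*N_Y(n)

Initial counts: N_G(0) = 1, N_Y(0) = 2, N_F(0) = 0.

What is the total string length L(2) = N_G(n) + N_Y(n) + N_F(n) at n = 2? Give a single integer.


Answer: 13

Derivation:
Step 0: N_G=1, N_Y=2, N_F=0, L=3
Step 1: N_G=5, N_Y=0, N_F=4, L=9
Step 2: N_G=5, N_Y=8, N_F=0, L=13


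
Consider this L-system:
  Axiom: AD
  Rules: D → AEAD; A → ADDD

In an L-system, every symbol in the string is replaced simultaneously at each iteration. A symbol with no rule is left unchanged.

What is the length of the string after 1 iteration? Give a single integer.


Step 0: length = 2
Step 1: length = 8

Answer: 8


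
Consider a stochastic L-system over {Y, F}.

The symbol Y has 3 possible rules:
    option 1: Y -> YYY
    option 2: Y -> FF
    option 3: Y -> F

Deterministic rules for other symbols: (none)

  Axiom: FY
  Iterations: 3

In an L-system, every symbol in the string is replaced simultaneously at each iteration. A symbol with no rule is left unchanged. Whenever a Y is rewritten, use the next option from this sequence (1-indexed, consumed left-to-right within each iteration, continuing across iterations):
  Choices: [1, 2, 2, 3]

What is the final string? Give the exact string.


Answer: FFFFFF

Derivation:
Step 0: FY
Step 1: FYYY  (used choices [1])
Step 2: FFFFFF  (used choices [2, 2, 3])
Step 3: FFFFFF  (used choices [])


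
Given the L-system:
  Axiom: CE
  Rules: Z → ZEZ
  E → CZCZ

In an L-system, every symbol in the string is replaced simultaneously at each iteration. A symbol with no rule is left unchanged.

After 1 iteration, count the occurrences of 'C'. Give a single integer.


Answer: 3

Derivation:
Step 0: CE  (1 'C')
Step 1: CCZCZ  (3 'C')


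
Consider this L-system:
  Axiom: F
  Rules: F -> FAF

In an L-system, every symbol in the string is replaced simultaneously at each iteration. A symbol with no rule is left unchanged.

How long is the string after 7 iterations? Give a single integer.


Step 0: length = 1
Step 1: length = 3
Step 2: length = 7
Step 3: length = 15
Step 4: length = 31
Step 5: length = 63
Step 6: length = 127
Step 7: length = 255

Answer: 255


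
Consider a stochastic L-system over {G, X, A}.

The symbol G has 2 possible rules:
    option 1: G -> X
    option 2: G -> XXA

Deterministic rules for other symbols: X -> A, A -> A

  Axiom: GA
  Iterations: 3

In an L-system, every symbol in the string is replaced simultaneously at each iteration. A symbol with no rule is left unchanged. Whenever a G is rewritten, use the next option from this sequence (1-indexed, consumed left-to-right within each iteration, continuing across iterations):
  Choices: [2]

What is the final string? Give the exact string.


Step 0: GA
Step 1: XXAA  (used choices [2])
Step 2: AAAA  (used choices [])
Step 3: AAAA  (used choices [])

Answer: AAAA


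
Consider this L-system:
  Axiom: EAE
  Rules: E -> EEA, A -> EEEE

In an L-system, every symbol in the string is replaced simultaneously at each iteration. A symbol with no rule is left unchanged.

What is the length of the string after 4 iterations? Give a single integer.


Answer: 336

Derivation:
Step 0: length = 3
Step 1: length = 10
Step 2: length = 32
Step 3: length = 104
Step 4: length = 336


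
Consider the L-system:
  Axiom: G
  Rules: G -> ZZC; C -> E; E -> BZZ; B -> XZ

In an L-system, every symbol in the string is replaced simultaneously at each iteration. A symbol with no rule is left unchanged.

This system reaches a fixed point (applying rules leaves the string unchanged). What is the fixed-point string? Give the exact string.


Answer: ZZXZZZ

Derivation:
Step 0: G
Step 1: ZZC
Step 2: ZZE
Step 3: ZZBZZ
Step 4: ZZXZZZ
Step 5: ZZXZZZ  (unchanged — fixed point at step 4)


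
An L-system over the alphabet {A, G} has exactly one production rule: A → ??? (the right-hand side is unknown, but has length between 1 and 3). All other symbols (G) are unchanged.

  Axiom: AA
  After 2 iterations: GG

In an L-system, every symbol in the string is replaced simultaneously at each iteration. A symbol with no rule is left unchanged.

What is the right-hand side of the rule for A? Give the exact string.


Answer: G

Derivation:
Trying A → G:
  Step 0: AA
  Step 1: GG
  Step 2: GG
Matches the given result.


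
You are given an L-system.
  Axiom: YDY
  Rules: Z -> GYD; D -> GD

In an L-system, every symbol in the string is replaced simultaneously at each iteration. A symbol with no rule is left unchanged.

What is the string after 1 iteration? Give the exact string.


Answer: YGDY

Derivation:
Step 0: YDY
Step 1: YGDY


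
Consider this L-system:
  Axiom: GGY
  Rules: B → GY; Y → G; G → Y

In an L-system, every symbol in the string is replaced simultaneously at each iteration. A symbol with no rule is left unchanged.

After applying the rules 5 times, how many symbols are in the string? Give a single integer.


Answer: 3

Derivation:
Step 0: length = 3
Step 1: length = 3
Step 2: length = 3
Step 3: length = 3
Step 4: length = 3
Step 5: length = 3


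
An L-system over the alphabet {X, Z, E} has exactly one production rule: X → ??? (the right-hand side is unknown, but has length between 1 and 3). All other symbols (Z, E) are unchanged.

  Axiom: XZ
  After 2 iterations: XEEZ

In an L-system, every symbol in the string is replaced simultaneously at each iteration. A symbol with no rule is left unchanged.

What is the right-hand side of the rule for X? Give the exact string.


Trying X → XE:
  Step 0: XZ
  Step 1: XEZ
  Step 2: XEEZ
Matches the given result.

Answer: XE


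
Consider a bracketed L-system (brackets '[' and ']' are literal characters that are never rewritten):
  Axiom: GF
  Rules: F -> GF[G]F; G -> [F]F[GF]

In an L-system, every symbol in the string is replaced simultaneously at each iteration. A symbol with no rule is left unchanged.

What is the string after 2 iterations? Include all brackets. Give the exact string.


Step 0: GF
Step 1: [F]F[GF]GF[G]F
Step 2: [GF[G]F]GF[G]F[[F]F[GF]GF[G]F][F]F[GF]GF[G]F[[F]F[GF]]GF[G]F

Answer: [GF[G]F]GF[G]F[[F]F[GF]GF[G]F][F]F[GF]GF[G]F[[F]F[GF]]GF[G]F


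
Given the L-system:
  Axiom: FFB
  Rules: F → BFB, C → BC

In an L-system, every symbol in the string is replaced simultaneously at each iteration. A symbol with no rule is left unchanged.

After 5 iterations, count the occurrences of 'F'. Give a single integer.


Answer: 2

Derivation:
Step 0: FFB  (2 'F')
Step 1: BFBBFBB  (2 'F')
Step 2: BBFBBBBFBBB  (2 'F')
Step 3: BBBFBBBBBBFBBBB  (2 'F')
Step 4: BBBBFBBBBBBBBFBBBBB  (2 'F')
Step 5: BBBBBFBBBBBBBBBBFBBBBBB  (2 'F')


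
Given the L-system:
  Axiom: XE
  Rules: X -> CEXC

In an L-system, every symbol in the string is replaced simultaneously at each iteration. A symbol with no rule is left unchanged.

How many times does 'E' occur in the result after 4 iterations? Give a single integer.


Answer: 5

Derivation:
Step 0: XE  (1 'E')
Step 1: CEXCE  (2 'E')
Step 2: CECEXCCE  (3 'E')
Step 3: CECECEXCCCE  (4 'E')
Step 4: CECECECEXCCCCE  (5 'E')


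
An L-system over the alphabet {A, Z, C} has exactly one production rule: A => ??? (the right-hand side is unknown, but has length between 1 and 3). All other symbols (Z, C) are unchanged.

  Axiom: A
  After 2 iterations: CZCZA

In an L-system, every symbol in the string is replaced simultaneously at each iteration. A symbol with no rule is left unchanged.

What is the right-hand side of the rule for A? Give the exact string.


Trying A => CZA:
  Step 0: A
  Step 1: CZA
  Step 2: CZCZA
Matches the given result.

Answer: CZA


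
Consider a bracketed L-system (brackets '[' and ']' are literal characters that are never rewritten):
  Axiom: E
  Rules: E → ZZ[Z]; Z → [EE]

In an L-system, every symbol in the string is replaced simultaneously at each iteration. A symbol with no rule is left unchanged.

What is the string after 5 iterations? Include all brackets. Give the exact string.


Answer: [[ZZ[Z]ZZ[Z]][ZZ[Z]ZZ[Z]][[ZZ[Z]ZZ[Z]]][ZZ[Z]ZZ[Z]][ZZ[Z]ZZ[Z]][[ZZ[Z]ZZ[Z]]]][[ZZ[Z]ZZ[Z]][ZZ[Z]ZZ[Z]][[ZZ[Z]ZZ[Z]]][ZZ[Z]ZZ[Z]][ZZ[Z]ZZ[Z]][[ZZ[Z]ZZ[Z]]]][[[ZZ[Z]ZZ[Z]][ZZ[Z]ZZ[Z]][[ZZ[Z]ZZ[Z]]][ZZ[Z]ZZ[Z]][ZZ[Z]ZZ[Z]][[ZZ[Z]ZZ[Z]]]]]

Derivation:
Step 0: E
Step 1: ZZ[Z]
Step 2: [EE][EE][[EE]]
Step 3: [ZZ[Z]ZZ[Z]][ZZ[Z]ZZ[Z]][[ZZ[Z]ZZ[Z]]]
Step 4: [[EE][EE][[EE]][EE][EE][[EE]]][[EE][EE][[EE]][EE][EE][[EE]]][[[EE][EE][[EE]][EE][EE][[EE]]]]
Step 5: [[ZZ[Z]ZZ[Z]][ZZ[Z]ZZ[Z]][[ZZ[Z]ZZ[Z]]][ZZ[Z]ZZ[Z]][ZZ[Z]ZZ[Z]][[ZZ[Z]ZZ[Z]]]][[ZZ[Z]ZZ[Z]][ZZ[Z]ZZ[Z]][[ZZ[Z]ZZ[Z]]][ZZ[Z]ZZ[Z]][ZZ[Z]ZZ[Z]][[ZZ[Z]ZZ[Z]]]][[[ZZ[Z]ZZ[Z]][ZZ[Z]ZZ[Z]][[ZZ[Z]ZZ[Z]]][ZZ[Z]ZZ[Z]][ZZ[Z]ZZ[Z]][[ZZ[Z]ZZ[Z]]]]]


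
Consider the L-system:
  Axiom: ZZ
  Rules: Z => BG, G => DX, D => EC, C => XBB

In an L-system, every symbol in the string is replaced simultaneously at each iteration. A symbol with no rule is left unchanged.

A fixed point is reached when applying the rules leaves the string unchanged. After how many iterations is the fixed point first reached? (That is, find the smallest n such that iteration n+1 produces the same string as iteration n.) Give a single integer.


Step 0: ZZ
Step 1: BGBG
Step 2: BDXBDX
Step 3: BECXBECX
Step 4: BEXBBXBEXBBX
Step 5: BEXBBXBEXBBX  (unchanged — fixed point at step 4)

Answer: 4


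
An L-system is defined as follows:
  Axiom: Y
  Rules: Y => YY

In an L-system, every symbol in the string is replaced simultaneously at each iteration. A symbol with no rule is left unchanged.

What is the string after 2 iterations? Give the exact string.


Step 0: Y
Step 1: YY
Step 2: YYYY

Answer: YYYY


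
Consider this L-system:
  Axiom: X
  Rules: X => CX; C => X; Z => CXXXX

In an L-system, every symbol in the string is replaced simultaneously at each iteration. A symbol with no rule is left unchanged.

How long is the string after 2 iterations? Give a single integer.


Answer: 3

Derivation:
Step 0: length = 1
Step 1: length = 2
Step 2: length = 3


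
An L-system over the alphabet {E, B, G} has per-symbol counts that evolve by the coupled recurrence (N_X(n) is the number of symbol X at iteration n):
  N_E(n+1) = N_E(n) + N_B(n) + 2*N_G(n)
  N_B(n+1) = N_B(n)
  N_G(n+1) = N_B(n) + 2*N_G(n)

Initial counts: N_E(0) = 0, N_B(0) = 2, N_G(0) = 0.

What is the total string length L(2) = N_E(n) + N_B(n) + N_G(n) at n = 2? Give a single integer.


Answer: 16

Derivation:
Step 0: N_E=0, N_B=2, N_G=0, L=2
Step 1: N_E=2, N_B=2, N_G=2, L=6
Step 2: N_E=8, N_B=2, N_G=6, L=16


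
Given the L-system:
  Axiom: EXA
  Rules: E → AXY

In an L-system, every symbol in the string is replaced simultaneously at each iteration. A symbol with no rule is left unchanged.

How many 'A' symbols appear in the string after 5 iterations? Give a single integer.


Step 0: EXA  (1 'A')
Step 1: AXYXA  (2 'A')
Step 2: AXYXA  (2 'A')
Step 3: AXYXA  (2 'A')
Step 4: AXYXA  (2 'A')
Step 5: AXYXA  (2 'A')

Answer: 2


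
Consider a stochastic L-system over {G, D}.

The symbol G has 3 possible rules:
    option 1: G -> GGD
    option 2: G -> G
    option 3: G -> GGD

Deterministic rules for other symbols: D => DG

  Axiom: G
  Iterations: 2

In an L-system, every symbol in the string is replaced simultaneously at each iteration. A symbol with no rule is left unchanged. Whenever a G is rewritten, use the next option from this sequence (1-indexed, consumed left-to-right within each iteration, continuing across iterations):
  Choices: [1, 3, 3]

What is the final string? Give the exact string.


Step 0: G
Step 1: GGD  (used choices [1])
Step 2: GGDGGDDG  (used choices [3, 3])

Answer: GGDGGDDG


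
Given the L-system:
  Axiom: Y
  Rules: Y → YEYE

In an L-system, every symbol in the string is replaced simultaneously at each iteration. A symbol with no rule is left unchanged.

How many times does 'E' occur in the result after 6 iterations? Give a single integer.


Step 0: Y  (0 'E')
Step 1: YEYE  (2 'E')
Step 2: YEYEEYEYEE  (6 'E')
Step 3: YEYEEYEYEEEYEYEEYEYEEE  (14 'E')
Step 4: YEYEEYEYEEEYEYEEYEYEEEEYEYEEYEYEEEYEYEEYEYEEEE  (30 'E')
Step 5: YEYEEYEYEEEYEYEEYEYEEEEYEYEEYEYEEEYEYEEYEYEEEEEYEYEEYEYEEEYEYEEYEYEEEEYEYEEYEYEEEYEYEEYEYEEEEE  (62 'E')
Step 6: YEYEEYEYEEEYEYEEYEYEEEEYEYEEYEYEEEYEYEEYEYEEEEEYEYEEYEYEEEYEYEEYEYEEEEYEYEEYEYEEEYEYEEYEYEEEEEEYEYEEYEYEEEYEYEEYEYEEEEYEYEEYEYEEEYEYEEYEYEEEEEYEYEEYEYEEEYEYEEYEYEEEEYEYEEYEYEEEYEYEEYEYEEEEEE  (126 'E')

Answer: 126


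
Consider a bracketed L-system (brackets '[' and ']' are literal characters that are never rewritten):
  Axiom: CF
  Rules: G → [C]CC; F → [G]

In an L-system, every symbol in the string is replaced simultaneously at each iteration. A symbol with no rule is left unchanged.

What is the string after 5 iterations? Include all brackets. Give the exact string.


Step 0: CF
Step 1: C[G]
Step 2: C[[C]CC]
Step 3: C[[C]CC]
Step 4: C[[C]CC]
Step 5: C[[C]CC]

Answer: C[[C]CC]


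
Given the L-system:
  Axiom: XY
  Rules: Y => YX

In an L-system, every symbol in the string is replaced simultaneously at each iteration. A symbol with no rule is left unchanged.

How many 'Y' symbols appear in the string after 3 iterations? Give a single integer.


Step 0: XY  (1 'Y')
Step 1: XYX  (1 'Y')
Step 2: XYXX  (1 'Y')
Step 3: XYXXX  (1 'Y')

Answer: 1


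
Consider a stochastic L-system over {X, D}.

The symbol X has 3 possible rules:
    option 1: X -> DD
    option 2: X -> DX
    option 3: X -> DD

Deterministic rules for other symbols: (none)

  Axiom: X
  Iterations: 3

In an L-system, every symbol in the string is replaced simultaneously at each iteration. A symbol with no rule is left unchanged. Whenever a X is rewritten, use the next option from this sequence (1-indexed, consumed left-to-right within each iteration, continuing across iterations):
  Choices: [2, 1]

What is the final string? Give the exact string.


Answer: DDD

Derivation:
Step 0: X
Step 1: DX  (used choices [2])
Step 2: DDD  (used choices [1])
Step 3: DDD  (used choices [])


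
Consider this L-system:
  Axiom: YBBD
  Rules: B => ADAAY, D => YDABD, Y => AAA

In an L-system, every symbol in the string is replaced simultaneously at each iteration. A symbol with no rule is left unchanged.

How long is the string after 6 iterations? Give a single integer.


Step 0: length = 4
Step 1: length = 18
Step 2: length = 44
Step 3: length = 106
Step 4: length = 256
Step 5: length = 618
Step 6: length = 1492

Answer: 1492


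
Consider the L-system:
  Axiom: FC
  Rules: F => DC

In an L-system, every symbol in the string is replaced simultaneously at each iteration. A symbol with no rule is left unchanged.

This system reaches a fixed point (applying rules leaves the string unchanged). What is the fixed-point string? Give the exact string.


Step 0: FC
Step 1: DCC
Step 2: DCC  (unchanged — fixed point at step 1)

Answer: DCC


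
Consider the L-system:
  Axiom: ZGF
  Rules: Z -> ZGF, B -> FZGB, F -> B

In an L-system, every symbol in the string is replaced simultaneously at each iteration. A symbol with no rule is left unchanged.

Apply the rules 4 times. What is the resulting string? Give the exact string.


Step 0: ZGF
Step 1: ZGFGB
Step 2: ZGFGBGFZGB
Step 3: ZGFGBGFZGBGBZGFGFZGB
Step 4: ZGFGBGFZGBGBZGFGFZGBGFZGBZGFGBGBZGFGFZGB

Answer: ZGFGBGFZGBGBZGFGFZGBGFZGBZGFGBGBZGFGFZGB


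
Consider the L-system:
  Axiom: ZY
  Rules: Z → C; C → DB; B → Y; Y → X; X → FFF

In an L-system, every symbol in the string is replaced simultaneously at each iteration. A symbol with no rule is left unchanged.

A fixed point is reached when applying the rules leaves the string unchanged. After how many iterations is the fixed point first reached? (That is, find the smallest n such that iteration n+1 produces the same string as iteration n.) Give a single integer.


Step 0: ZY
Step 1: CX
Step 2: DBFFF
Step 3: DYFFF
Step 4: DXFFF
Step 5: DFFFFFF
Step 6: DFFFFFF  (unchanged — fixed point at step 5)

Answer: 5


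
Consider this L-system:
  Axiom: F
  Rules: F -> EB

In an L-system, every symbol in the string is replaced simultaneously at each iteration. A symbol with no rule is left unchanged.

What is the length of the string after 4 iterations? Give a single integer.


Step 0: length = 1
Step 1: length = 2
Step 2: length = 2
Step 3: length = 2
Step 4: length = 2

Answer: 2


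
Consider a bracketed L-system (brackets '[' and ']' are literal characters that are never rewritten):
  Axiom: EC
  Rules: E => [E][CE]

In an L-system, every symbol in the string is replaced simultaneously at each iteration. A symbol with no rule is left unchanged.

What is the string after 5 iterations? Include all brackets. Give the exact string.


Answer: [[[[[E][CE]][C[E][CE]]][C[[E][CE]][C[E][CE]]]][C[[[E][CE]][C[E][CE]]][C[[E][CE]][C[E][CE]]]]][C[[[[E][CE]][C[E][CE]]][C[[E][CE]][C[E][CE]]]][C[[[E][CE]][C[E][CE]]][C[[E][CE]][C[E][CE]]]]]C

Derivation:
Step 0: EC
Step 1: [E][CE]C
Step 2: [[E][CE]][C[E][CE]]C
Step 3: [[[E][CE]][C[E][CE]]][C[[E][CE]][C[E][CE]]]C
Step 4: [[[[E][CE]][C[E][CE]]][C[[E][CE]][C[E][CE]]]][C[[[E][CE]][C[E][CE]]][C[[E][CE]][C[E][CE]]]]C
Step 5: [[[[[E][CE]][C[E][CE]]][C[[E][CE]][C[E][CE]]]][C[[[E][CE]][C[E][CE]]][C[[E][CE]][C[E][CE]]]]][C[[[[E][CE]][C[E][CE]]][C[[E][CE]][C[E][CE]]]][C[[[E][CE]][C[E][CE]]][C[[E][CE]][C[E][CE]]]]]C


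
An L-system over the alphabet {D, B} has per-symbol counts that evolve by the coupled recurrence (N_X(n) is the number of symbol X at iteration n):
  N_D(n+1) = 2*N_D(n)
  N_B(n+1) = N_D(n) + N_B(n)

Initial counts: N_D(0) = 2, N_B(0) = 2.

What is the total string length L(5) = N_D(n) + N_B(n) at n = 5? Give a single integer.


Answer: 128

Derivation:
Step 0: N_D=2, N_B=2, L=4
Step 1: N_D=4, N_B=4, L=8
Step 2: N_D=8, N_B=8, L=16
Step 3: N_D=16, N_B=16, L=32
Step 4: N_D=32, N_B=32, L=64
Step 5: N_D=64, N_B=64, L=128


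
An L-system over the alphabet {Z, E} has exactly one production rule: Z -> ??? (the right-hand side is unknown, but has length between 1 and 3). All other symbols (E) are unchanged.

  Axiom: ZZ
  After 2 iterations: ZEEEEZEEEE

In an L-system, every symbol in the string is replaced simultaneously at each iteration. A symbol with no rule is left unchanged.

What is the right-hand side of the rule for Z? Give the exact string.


Answer: ZEE

Derivation:
Trying Z -> ZEE:
  Step 0: ZZ
  Step 1: ZEEZEE
  Step 2: ZEEEEZEEEE
Matches the given result.


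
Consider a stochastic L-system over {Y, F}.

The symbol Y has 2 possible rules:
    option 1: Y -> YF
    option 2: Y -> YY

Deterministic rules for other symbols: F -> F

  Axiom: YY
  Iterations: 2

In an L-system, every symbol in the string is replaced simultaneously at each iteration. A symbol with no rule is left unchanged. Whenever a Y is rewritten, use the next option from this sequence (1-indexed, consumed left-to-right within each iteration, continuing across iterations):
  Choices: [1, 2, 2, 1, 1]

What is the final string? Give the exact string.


Step 0: YY
Step 1: YFYY  (used choices [1, 2])
Step 2: YYFYFYF  (used choices [2, 1, 1])

Answer: YYFYFYF


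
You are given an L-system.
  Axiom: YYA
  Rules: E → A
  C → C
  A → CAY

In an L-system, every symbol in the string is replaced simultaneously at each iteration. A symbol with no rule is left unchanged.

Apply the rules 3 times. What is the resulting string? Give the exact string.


Step 0: YYA
Step 1: YYCAY
Step 2: YYCCAYY
Step 3: YYCCCAYYY

Answer: YYCCCAYYY


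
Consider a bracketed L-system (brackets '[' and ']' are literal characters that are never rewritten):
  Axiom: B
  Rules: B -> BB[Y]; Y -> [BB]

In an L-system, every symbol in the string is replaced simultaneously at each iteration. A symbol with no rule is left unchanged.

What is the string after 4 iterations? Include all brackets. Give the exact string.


Step 0: B
Step 1: BB[Y]
Step 2: BB[Y]BB[Y][[BB]]
Step 3: BB[Y]BB[Y][[BB]]BB[Y]BB[Y][[BB]][[BB[Y]BB[Y]]]
Step 4: BB[Y]BB[Y][[BB]]BB[Y]BB[Y][[BB]][[BB[Y]BB[Y]]]BB[Y]BB[Y][[BB]]BB[Y]BB[Y][[BB]][[BB[Y]BB[Y]]][[BB[Y]BB[Y][[BB]]BB[Y]BB[Y][[BB]]]]

Answer: BB[Y]BB[Y][[BB]]BB[Y]BB[Y][[BB]][[BB[Y]BB[Y]]]BB[Y]BB[Y][[BB]]BB[Y]BB[Y][[BB]][[BB[Y]BB[Y]]][[BB[Y]BB[Y][[BB]]BB[Y]BB[Y][[BB]]]]


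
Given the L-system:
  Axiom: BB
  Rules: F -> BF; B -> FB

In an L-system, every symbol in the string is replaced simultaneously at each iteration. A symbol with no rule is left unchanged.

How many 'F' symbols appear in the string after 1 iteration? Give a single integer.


Answer: 2

Derivation:
Step 0: BB  (0 'F')
Step 1: FBFB  (2 'F')


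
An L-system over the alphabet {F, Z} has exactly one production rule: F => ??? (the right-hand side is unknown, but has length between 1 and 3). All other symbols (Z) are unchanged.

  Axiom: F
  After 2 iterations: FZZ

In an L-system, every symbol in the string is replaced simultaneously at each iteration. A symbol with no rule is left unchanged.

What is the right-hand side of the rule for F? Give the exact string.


Answer: FZ

Derivation:
Trying F => FZ:
  Step 0: F
  Step 1: FZ
  Step 2: FZZ
Matches the given result.


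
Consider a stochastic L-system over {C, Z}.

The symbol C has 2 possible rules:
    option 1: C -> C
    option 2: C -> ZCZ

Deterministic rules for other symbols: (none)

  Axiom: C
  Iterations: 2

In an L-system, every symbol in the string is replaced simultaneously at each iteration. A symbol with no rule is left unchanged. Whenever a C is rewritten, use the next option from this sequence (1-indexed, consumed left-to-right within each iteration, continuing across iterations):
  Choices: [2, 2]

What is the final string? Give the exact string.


Step 0: C
Step 1: ZCZ  (used choices [2])
Step 2: ZZCZZ  (used choices [2])

Answer: ZZCZZ


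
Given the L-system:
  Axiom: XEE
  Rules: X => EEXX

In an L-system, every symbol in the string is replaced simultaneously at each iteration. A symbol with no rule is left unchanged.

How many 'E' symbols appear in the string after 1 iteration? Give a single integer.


Step 0: XEE  (2 'E')
Step 1: EEXXEE  (4 'E')

Answer: 4


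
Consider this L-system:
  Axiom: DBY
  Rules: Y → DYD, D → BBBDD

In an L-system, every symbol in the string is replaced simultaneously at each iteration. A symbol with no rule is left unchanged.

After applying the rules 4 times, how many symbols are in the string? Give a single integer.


Answer: 159

Derivation:
Step 0: length = 3
Step 1: length = 9
Step 2: length = 27
Step 3: length = 69
Step 4: length = 159


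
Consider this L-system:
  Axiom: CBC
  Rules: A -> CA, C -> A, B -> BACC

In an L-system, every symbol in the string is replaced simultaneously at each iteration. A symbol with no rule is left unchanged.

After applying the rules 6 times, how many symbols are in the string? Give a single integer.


Answer: 99

Derivation:
Step 0: length = 3
Step 1: length = 6
Step 2: length = 12
Step 3: length = 21
Step 4: length = 36
Step 5: length = 60
Step 6: length = 99


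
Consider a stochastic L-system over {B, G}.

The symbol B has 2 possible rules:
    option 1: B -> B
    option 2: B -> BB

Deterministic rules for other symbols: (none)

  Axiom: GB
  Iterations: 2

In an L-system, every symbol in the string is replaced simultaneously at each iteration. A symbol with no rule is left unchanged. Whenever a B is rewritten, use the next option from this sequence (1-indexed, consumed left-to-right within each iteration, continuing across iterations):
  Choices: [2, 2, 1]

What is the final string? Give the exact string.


Step 0: GB
Step 1: GBB  (used choices [2])
Step 2: GBBB  (used choices [2, 1])

Answer: GBBB


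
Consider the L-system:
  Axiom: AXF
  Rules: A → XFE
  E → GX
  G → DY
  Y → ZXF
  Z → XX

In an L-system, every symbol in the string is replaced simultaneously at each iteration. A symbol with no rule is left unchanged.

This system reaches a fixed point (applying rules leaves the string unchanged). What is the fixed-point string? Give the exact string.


Step 0: AXF
Step 1: XFEXF
Step 2: XFGXXF
Step 3: XFDYXXF
Step 4: XFDZXFXXF
Step 5: XFDXXXFXXF
Step 6: XFDXXXFXXF  (unchanged — fixed point at step 5)

Answer: XFDXXXFXXF


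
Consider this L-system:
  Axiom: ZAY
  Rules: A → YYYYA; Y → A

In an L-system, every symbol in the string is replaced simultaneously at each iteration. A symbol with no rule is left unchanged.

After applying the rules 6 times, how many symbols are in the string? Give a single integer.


Answer: 623

Derivation:
Step 0: length = 3
Step 1: length = 7
Step 2: length = 15
Step 3: length = 39
Step 4: length = 95
Step 5: length = 247
Step 6: length = 623


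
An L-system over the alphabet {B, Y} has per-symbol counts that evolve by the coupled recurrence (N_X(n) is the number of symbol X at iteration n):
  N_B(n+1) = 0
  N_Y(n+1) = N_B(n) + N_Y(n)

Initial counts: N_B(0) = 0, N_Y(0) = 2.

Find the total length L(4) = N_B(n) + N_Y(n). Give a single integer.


Answer: 2

Derivation:
Step 0: N_B=0, N_Y=2, L=2
Step 1: N_B=0, N_Y=2, L=2
Step 2: N_B=0, N_Y=2, L=2
Step 3: N_B=0, N_Y=2, L=2
Step 4: N_B=0, N_Y=2, L=2


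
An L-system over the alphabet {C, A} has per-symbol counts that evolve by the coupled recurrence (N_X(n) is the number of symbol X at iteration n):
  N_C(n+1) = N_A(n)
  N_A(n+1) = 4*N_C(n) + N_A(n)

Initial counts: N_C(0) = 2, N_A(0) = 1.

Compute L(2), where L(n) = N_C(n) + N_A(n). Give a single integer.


Answer: 22

Derivation:
Step 0: N_C=2, N_A=1, L=3
Step 1: N_C=1, N_A=9, L=10
Step 2: N_C=9, N_A=13, L=22


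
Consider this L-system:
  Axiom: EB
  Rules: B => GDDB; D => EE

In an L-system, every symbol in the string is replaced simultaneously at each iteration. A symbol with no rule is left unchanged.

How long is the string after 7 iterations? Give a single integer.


Answer: 35

Derivation:
Step 0: length = 2
Step 1: length = 5
Step 2: length = 10
Step 3: length = 15
Step 4: length = 20
Step 5: length = 25
Step 6: length = 30
Step 7: length = 35


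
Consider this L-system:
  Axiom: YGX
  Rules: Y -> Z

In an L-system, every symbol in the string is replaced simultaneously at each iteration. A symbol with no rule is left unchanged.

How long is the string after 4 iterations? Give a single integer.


Answer: 3

Derivation:
Step 0: length = 3
Step 1: length = 3
Step 2: length = 3
Step 3: length = 3
Step 4: length = 3


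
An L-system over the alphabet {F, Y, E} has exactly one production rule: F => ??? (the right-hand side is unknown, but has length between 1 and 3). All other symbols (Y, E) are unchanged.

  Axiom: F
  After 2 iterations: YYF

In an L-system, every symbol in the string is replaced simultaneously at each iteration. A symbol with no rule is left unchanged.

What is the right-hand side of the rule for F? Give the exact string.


Answer: YF

Derivation:
Trying F => YF:
  Step 0: F
  Step 1: YF
  Step 2: YYF
Matches the given result.


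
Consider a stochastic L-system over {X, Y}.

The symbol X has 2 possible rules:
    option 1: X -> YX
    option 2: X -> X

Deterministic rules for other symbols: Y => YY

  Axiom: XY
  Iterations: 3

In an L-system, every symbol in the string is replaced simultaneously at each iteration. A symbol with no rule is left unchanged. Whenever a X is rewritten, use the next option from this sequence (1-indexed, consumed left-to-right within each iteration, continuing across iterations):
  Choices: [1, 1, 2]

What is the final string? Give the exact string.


Answer: YYYYYYXYYYYYYYY

Derivation:
Step 0: XY
Step 1: YXYY  (used choices [1])
Step 2: YYYXYYYY  (used choices [1])
Step 3: YYYYYYXYYYYYYYY  (used choices [2])


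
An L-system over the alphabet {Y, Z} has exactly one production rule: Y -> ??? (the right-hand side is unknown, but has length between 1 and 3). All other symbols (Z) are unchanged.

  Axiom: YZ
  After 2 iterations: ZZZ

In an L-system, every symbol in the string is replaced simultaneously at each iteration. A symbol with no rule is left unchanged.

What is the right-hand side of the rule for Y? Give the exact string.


Trying Y -> ZZ:
  Step 0: YZ
  Step 1: ZZZ
  Step 2: ZZZ
Matches the given result.

Answer: ZZ


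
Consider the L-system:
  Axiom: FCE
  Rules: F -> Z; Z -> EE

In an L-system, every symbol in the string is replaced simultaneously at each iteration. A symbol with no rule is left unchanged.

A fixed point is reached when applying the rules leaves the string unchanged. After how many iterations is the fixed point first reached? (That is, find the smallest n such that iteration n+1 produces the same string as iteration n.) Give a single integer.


Step 0: FCE
Step 1: ZCE
Step 2: EECE
Step 3: EECE  (unchanged — fixed point at step 2)

Answer: 2


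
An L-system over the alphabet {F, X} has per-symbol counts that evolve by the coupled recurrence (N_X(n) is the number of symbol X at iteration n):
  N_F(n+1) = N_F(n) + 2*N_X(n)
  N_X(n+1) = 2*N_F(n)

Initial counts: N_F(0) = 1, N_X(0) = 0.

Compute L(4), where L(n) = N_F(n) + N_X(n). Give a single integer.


Answer: 47

Derivation:
Step 0: N_F=1, N_X=0, L=1
Step 1: N_F=1, N_X=2, L=3
Step 2: N_F=5, N_X=2, L=7
Step 3: N_F=9, N_X=10, L=19
Step 4: N_F=29, N_X=18, L=47


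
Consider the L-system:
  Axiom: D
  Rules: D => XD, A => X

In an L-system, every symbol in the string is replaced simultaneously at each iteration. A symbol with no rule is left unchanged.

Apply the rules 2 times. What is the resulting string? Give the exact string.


Answer: XXD

Derivation:
Step 0: D
Step 1: XD
Step 2: XXD


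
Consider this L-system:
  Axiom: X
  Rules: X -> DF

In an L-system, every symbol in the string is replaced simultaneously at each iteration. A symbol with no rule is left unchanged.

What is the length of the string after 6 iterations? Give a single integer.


Step 0: length = 1
Step 1: length = 2
Step 2: length = 2
Step 3: length = 2
Step 4: length = 2
Step 5: length = 2
Step 6: length = 2

Answer: 2


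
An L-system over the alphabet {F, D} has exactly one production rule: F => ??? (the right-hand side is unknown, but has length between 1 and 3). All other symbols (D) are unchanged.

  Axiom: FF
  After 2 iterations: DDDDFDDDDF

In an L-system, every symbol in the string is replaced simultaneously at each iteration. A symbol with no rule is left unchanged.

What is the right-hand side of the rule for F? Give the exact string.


Trying F => DDF:
  Step 0: FF
  Step 1: DDFDDF
  Step 2: DDDDFDDDDF
Matches the given result.

Answer: DDF


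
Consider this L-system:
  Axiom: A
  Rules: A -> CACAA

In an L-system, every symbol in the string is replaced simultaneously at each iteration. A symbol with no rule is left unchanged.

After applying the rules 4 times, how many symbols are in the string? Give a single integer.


Answer: 161

Derivation:
Step 0: length = 1
Step 1: length = 5
Step 2: length = 17
Step 3: length = 53
Step 4: length = 161


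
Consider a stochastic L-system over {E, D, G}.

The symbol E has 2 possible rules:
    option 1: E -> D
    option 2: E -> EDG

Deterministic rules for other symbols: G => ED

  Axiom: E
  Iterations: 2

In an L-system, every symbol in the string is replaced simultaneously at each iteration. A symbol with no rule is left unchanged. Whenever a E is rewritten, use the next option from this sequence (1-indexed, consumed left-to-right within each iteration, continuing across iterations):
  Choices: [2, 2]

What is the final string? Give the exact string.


Answer: EDGDED

Derivation:
Step 0: E
Step 1: EDG  (used choices [2])
Step 2: EDGDED  (used choices [2])


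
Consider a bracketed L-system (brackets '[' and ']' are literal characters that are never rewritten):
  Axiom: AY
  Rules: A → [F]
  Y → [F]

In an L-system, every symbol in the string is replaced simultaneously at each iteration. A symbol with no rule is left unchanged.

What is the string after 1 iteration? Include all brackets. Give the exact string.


Answer: [F][F]

Derivation:
Step 0: AY
Step 1: [F][F]


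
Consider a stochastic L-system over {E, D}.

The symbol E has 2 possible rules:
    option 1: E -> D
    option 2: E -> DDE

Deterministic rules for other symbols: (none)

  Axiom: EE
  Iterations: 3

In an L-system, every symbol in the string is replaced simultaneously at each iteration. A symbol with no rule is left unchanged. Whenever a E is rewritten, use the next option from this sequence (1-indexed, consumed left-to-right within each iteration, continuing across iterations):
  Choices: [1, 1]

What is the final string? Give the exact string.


Answer: DD

Derivation:
Step 0: EE
Step 1: DD  (used choices [1, 1])
Step 2: DD  (used choices [])
Step 3: DD  (used choices [])


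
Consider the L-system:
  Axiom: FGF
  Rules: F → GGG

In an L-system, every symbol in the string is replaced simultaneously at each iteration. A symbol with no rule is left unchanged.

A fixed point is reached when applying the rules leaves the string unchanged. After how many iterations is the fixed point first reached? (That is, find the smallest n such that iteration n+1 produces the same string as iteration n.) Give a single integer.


Answer: 1

Derivation:
Step 0: FGF
Step 1: GGGGGGG
Step 2: GGGGGGG  (unchanged — fixed point at step 1)


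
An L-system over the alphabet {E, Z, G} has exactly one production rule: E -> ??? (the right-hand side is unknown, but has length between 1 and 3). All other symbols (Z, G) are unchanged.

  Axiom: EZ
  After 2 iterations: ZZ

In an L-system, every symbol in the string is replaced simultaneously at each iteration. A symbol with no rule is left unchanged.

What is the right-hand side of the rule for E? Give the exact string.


Answer: Z

Derivation:
Trying E -> Z:
  Step 0: EZ
  Step 1: ZZ
  Step 2: ZZ
Matches the given result.


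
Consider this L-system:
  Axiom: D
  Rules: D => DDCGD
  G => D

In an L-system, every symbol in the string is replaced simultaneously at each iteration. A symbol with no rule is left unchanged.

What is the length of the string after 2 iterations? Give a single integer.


Answer: 17

Derivation:
Step 0: length = 1
Step 1: length = 5
Step 2: length = 17


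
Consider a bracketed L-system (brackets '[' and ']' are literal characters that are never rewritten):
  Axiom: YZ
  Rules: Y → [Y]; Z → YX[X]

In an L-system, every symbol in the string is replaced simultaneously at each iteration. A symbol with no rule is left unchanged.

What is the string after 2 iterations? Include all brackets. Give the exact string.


Answer: [[Y]][Y]X[X]

Derivation:
Step 0: YZ
Step 1: [Y]YX[X]
Step 2: [[Y]][Y]X[X]


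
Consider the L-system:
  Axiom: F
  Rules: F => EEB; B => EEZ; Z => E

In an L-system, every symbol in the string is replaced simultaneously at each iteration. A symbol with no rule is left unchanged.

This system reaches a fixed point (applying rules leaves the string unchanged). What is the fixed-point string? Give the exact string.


Step 0: F
Step 1: EEB
Step 2: EEEEZ
Step 3: EEEEE
Step 4: EEEEE  (unchanged — fixed point at step 3)

Answer: EEEEE


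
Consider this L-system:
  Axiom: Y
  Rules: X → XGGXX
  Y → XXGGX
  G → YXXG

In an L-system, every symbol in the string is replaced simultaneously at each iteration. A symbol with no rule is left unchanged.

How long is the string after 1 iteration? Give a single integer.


Step 0: length = 1
Step 1: length = 5

Answer: 5


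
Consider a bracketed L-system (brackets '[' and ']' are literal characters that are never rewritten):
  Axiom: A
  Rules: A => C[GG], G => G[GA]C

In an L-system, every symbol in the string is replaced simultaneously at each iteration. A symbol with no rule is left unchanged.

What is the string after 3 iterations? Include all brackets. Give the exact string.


Step 0: A
Step 1: C[GG]
Step 2: C[G[GA]CG[GA]C]
Step 3: C[G[GA]C[G[GA]CC[GG]]CG[GA]C[G[GA]CC[GG]]C]

Answer: C[G[GA]C[G[GA]CC[GG]]CG[GA]C[G[GA]CC[GG]]C]


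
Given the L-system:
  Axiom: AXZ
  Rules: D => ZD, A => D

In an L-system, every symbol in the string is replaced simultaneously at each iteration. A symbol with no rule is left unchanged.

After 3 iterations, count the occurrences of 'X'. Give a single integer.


Answer: 1

Derivation:
Step 0: AXZ  (1 'X')
Step 1: DXZ  (1 'X')
Step 2: ZDXZ  (1 'X')
Step 3: ZZDXZ  (1 'X')


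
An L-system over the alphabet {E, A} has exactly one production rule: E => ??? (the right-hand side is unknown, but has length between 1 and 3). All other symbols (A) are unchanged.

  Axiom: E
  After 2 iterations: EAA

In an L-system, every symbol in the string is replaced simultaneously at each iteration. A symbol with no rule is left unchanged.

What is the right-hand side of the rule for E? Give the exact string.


Answer: EA

Derivation:
Trying E => EA:
  Step 0: E
  Step 1: EA
  Step 2: EAA
Matches the given result.


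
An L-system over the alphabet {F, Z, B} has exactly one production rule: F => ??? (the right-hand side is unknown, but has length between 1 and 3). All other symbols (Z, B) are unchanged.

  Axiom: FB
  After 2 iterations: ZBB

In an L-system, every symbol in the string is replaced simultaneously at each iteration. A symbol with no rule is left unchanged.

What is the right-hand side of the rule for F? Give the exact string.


Trying F => ZB:
  Step 0: FB
  Step 1: ZBB
  Step 2: ZBB
Matches the given result.

Answer: ZB


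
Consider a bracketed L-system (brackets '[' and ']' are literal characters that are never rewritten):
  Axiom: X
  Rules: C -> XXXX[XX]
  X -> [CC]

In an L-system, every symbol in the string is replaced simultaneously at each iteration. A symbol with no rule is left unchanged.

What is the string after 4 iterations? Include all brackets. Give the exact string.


Step 0: X
Step 1: [CC]
Step 2: [XXXX[XX]XXXX[XX]]
Step 3: [[CC][CC][CC][CC][[CC][CC]][CC][CC][CC][CC][[CC][CC]]]
Step 4: [[XXXX[XX]XXXX[XX]][XXXX[XX]XXXX[XX]][XXXX[XX]XXXX[XX]][XXXX[XX]XXXX[XX]][[XXXX[XX]XXXX[XX]][XXXX[XX]XXXX[XX]]][XXXX[XX]XXXX[XX]][XXXX[XX]XXXX[XX]][XXXX[XX]XXXX[XX]][XXXX[XX]XXXX[XX]][[XXXX[XX]XXXX[XX]][XXXX[XX]XXXX[XX]]]]

Answer: [[XXXX[XX]XXXX[XX]][XXXX[XX]XXXX[XX]][XXXX[XX]XXXX[XX]][XXXX[XX]XXXX[XX]][[XXXX[XX]XXXX[XX]][XXXX[XX]XXXX[XX]]][XXXX[XX]XXXX[XX]][XXXX[XX]XXXX[XX]][XXXX[XX]XXXX[XX]][XXXX[XX]XXXX[XX]][[XXXX[XX]XXXX[XX]][XXXX[XX]XXXX[XX]]]]


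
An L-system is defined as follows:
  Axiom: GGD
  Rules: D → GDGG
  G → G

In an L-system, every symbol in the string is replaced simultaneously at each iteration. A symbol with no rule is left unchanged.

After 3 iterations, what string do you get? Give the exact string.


Answer: GGGGGDGGGGGG

Derivation:
Step 0: GGD
Step 1: GGGDGG
Step 2: GGGGDGGGG
Step 3: GGGGGDGGGGGG


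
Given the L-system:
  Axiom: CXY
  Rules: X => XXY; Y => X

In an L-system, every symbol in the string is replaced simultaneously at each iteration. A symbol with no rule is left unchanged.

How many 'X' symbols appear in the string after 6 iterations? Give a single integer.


Answer: 239

Derivation:
Step 0: CXY  (1 'X')
Step 1: CXXYX  (3 'X')
Step 2: CXXYXXYXXXY  (7 'X')
Step 3: CXXYXXYXXXYXXYXXXYXXYXXYX  (17 'X')
Step 4: CXXYXXYXXXYXXYXXXYXXYXXYXXXYXXYXXXYXXYXXYXXXYXXYXXXYXXYXXXY  (41 'X')
Step 5: CXXYXXYXXXYXXYXXXYXXYXXYXXXYXXYXXXYXXYXXYXXXYXXYXXXYXXYXXXYXXYXXYXXXYXXYXXXYXXYXXYXXXYXXYXXXYXXYXXXYXXYXXYXXXYXXYXXXYXXYXXYXXXYXXYXXXYXXYXXYX  (99 'X')
Step 6: CXXYXXYXXXYXXYXXXYXXYXXYXXXYXXYXXXYXXYXXYXXXYXXYXXXYXXYXXXYXXYXXYXXXYXXYXXXYXXYXXYXXXYXXYXXXYXXYXXXYXXYXXYXXXYXXYXXXYXXYXXYXXXYXXYXXXYXXYXXYXXXYXXYXXXYXXYXXXYXXYXXYXXXYXXYXXXYXXYXXYXXXYXXYXXXYXXYXXXYXXYXXYXXXYXXYXXXYXXYXXYXXXYXXYXXXYXXYXXYXXXYXXYXXXYXXYXXXYXXYXXYXXXYXXYXXXYXXYXXYXXXYXXYXXXYXXYXXXYXXYXXYXXXYXXYXXXYXXYXXYXXXYXXYXXXYXXYXXXY  (239 'X')
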